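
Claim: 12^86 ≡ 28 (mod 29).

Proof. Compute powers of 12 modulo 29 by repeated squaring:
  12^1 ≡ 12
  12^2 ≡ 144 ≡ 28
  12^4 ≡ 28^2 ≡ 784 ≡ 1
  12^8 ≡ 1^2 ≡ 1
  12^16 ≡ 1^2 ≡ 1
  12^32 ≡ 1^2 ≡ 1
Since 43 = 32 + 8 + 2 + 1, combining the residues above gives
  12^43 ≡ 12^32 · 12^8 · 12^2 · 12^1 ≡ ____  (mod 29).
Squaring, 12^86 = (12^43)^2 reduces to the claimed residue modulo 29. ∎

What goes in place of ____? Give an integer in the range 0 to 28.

Multiply the listed residues: 1 · 1 · 28 · 12 = 1 → 28 → 336.
Reducing modulo 29: 336 = 11·29 + 17, so 12^43 ≡ 17.

17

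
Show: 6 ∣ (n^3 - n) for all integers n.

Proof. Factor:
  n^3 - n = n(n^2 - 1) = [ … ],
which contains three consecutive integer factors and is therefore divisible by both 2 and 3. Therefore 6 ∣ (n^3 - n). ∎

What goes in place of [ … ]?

n(n^2 - 1) = n(n - 1)(n + 1) = (n - 1)n(n + 1).
These three factors are consecutive integers, so their product is divisible by 6.

(n - 1)n(n + 1)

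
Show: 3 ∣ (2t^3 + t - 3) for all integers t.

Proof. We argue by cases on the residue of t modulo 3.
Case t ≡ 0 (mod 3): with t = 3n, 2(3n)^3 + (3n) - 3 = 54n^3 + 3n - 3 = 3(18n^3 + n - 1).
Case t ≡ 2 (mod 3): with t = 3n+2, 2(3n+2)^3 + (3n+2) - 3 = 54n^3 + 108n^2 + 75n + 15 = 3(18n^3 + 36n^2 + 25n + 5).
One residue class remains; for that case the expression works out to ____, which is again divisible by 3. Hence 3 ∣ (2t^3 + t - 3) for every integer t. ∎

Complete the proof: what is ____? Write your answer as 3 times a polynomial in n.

3(18n^3 + 18n^2 + 7n)

Only t ≡ 1 (mod 3) is unaccounted for. Put t = 3n+1:
2(3n+1)^3 + (3n+1) - 3 expands to 54n^3 + 54n^2 + 21n,
and factoring out 3 leaves 3(18n^3 + 18n^2 + 7n).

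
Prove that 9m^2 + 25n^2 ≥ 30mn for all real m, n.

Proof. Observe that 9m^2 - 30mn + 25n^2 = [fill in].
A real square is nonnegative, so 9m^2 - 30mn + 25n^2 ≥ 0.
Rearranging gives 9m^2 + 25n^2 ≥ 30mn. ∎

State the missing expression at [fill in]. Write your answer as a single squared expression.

(3m - 5n)^2

The leading and trailing coefficients are 3^2 and 5^2, and 30 = 2·3·5, so the trinomial is (3m - 5n)^2.
Hence 9m^2 - 30mn + 25n^2 ≥ 0.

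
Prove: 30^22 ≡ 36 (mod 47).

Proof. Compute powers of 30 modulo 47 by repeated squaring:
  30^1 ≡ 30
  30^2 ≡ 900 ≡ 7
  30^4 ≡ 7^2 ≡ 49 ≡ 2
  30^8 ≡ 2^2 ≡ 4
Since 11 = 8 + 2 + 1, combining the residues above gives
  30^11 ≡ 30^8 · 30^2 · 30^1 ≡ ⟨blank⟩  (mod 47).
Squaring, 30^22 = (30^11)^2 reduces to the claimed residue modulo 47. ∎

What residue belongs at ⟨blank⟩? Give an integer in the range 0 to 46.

41

30^8 · 30^2 · 30^1 ≡ 4 · 7 · 30 = 840.
840 mod 47 = 41, so 30^11 ≡ 41 (mod 47).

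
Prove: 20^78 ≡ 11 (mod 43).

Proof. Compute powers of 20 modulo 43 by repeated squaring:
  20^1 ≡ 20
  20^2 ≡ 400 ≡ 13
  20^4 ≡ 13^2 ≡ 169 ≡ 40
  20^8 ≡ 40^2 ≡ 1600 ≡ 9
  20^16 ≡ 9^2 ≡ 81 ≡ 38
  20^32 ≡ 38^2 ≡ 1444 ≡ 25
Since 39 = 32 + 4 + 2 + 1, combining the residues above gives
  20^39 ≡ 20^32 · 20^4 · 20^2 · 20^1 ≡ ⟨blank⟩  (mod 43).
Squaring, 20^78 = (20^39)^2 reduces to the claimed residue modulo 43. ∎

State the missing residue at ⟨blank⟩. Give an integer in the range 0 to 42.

22

20^32 · 20^4 · 20^2 · 20^1 ≡ 25 · 40 · 13 · 20 = 260000.
260000 mod 43 = 22, so 20^39 ≡ 22 (mod 43).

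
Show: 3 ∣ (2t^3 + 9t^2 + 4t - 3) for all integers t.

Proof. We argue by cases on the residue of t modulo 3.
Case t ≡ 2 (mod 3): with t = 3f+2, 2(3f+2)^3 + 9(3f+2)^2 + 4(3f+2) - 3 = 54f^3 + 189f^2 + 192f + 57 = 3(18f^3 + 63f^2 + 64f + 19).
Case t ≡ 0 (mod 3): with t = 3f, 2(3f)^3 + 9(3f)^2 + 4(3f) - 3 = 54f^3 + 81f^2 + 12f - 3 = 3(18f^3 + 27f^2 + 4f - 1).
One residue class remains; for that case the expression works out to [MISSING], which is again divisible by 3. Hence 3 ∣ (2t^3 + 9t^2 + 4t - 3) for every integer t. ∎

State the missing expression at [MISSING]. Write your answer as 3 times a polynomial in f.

Only t ≡ 1 (mod 3) is unaccounted for. Put t = 3f+1:
2(3f+1)^3 + 9(3f+1)^2 + 4(3f+1) - 3 expands to 54f^3 + 135f^2 + 84f + 12,
and factoring out 3 leaves 3(18f^3 + 45f^2 + 28f + 4).

3(18f^3 + 45f^2 + 28f + 4)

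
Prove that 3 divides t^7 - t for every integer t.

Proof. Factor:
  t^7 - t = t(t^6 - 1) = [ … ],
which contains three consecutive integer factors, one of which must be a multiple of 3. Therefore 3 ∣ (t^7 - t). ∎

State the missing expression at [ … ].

(t - 1)t(t + 1)(t^4 + t^2 + 1)

t^6 - 1 = (t^2 - 1)(t^4 + t^2 + 1), and t^2 - 1 = (t-1)(t+1).
So t(t^6 - 1) = (t - 1)t(t + 1)(t^4 + t^2 + 1).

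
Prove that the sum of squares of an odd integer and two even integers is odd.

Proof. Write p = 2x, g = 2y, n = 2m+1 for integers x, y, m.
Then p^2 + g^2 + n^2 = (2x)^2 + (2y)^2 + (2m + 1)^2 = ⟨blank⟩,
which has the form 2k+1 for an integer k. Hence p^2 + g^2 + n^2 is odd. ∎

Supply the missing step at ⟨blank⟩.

2(2m^2 + 2m + 2x^2 + 2y^2) + 1

Expanding: (2x)^2 + (2y)^2 + (2m + 1)^2 = 4m^2 + 4m + 4x^2 + 4y^2 + 1.
Every term except the constant is even, so this is 2(2m^2 + 2m + 2x^2 + 2y^2) + 1,
and 2m^2 + 2m + 2x^2 + 2y^2 ∈ ℤ gives the required form.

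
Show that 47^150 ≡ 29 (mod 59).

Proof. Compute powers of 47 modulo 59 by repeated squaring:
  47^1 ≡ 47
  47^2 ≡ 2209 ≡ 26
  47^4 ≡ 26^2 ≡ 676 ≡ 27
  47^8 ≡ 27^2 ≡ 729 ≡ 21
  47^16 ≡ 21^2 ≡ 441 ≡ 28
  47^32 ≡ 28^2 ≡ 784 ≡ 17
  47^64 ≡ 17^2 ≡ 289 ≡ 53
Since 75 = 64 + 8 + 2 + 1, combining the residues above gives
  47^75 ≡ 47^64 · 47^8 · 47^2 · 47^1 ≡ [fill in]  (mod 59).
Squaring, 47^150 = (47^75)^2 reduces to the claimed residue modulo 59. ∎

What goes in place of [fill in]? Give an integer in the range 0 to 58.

Multiply the listed residues: 53 · 21 · 26 · 47 = 1113 → 28938 → 1360086.
Reducing modulo 59: 1360086 = 23052·59 + 18, so 47^75 ≡ 18.

18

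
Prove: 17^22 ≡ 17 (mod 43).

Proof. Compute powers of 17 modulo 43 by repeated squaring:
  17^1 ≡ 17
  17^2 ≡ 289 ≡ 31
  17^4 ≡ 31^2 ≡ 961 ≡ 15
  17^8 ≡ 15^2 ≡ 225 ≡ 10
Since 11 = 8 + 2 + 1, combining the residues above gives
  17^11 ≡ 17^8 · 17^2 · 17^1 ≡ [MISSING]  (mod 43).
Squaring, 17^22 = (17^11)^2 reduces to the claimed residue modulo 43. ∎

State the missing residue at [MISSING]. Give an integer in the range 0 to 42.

Multiply the listed residues: 10 · 31 · 17 = 310 → 5270.
Reducing modulo 43: 5270 = 122·43 + 24, so 17^11 ≡ 24.

24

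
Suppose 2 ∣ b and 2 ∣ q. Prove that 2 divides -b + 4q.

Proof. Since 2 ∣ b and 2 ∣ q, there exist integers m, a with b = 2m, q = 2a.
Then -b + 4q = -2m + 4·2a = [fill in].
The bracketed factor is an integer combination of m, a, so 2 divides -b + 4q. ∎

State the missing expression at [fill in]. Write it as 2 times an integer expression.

2(4a - m)

Pull the common 2 out of every term: -2m + 4·2a = 2(4a - m).
4a - m is an integer, which exhibits the divisibility.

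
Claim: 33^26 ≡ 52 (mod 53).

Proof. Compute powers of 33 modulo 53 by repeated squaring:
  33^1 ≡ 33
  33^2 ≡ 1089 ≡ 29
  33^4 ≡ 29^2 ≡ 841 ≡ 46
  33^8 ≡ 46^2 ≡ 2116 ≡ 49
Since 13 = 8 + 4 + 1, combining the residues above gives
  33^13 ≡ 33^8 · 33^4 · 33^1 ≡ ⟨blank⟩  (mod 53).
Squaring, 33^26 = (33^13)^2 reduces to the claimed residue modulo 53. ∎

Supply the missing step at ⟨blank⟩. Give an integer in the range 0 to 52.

23

Multiply the listed residues: 49 · 46 · 33 = 2254 → 74382.
Reducing modulo 53: 74382 = 1403·53 + 23, so 33^13 ≡ 23.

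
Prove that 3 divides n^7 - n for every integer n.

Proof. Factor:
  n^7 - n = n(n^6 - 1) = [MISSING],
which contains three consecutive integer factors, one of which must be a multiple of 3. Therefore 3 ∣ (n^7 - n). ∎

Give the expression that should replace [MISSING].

(n - 1)n(n + 1)(n^4 + n^2 + 1)

n^6 - 1 = (n^2 - 1)(n^4 + n^2 + 1), and n^2 - 1 = (n-1)(n+1).
So n(n^6 - 1) = (n - 1)n(n + 1)(n^4 + n^2 + 1).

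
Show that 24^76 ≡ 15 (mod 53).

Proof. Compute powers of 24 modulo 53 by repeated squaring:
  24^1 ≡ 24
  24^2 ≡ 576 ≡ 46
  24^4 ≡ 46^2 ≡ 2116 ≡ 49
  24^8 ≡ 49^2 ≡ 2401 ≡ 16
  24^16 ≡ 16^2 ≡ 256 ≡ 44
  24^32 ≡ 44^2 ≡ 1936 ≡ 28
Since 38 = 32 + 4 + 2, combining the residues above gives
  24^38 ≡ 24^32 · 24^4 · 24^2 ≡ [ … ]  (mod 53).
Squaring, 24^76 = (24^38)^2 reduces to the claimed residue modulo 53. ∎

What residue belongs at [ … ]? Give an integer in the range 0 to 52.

24^32 · 24^4 · 24^2 ≡ 28 · 49 · 46 = 63112.
63112 mod 53 = 42, so 24^38 ≡ 42 (mod 53).

42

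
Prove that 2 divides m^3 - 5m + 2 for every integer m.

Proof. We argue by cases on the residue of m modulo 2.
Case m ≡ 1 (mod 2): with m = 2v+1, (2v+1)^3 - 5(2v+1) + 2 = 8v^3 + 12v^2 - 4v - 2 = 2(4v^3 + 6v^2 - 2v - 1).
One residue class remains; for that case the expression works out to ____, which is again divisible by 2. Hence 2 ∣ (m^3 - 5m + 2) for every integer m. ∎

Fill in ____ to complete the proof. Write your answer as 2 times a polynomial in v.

The residues treated are {1}, so the missing case is m ≡ 0 (mod 2); write m = 2v.
Then (2v)^3 - 5(2v) + 2 = 8v^3 - 10v + 2 = 2(4v^3 - 5v + 1).

2(4v^3 - 5v + 1)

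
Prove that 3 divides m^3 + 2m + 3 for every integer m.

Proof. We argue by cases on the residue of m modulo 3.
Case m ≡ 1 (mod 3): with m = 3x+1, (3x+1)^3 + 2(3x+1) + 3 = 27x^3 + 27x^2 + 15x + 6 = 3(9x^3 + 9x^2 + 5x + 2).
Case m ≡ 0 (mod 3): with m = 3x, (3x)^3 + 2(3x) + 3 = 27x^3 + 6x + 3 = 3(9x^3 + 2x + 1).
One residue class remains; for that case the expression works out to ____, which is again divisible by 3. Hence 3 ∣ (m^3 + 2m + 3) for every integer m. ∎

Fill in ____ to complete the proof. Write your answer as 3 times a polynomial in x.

3(9x^3 + 18x^2 + 14x + 5)

Only m ≡ 2 (mod 3) is unaccounted for. Put m = 3x+2:
(3x+2)^3 + 2(3x+2) + 3 expands to 27x^3 + 54x^2 + 42x + 15,
and factoring out 3 leaves 3(9x^3 + 18x^2 + 14x + 5).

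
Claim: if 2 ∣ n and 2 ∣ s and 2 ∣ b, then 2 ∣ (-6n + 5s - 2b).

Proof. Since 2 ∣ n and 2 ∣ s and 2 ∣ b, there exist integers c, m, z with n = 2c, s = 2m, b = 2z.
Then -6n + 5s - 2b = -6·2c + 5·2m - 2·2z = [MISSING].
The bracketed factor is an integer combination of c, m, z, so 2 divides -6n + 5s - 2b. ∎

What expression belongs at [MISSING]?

2(-6c + 5m - 2z)

Each term has a factor of 2: -6·2c + 5·2m - 2·2z = 2·(-6c + 5m - 2z).
Since -6c + 5m - 2z is an integer, 2 ∣ (-6n + 5s - 2b).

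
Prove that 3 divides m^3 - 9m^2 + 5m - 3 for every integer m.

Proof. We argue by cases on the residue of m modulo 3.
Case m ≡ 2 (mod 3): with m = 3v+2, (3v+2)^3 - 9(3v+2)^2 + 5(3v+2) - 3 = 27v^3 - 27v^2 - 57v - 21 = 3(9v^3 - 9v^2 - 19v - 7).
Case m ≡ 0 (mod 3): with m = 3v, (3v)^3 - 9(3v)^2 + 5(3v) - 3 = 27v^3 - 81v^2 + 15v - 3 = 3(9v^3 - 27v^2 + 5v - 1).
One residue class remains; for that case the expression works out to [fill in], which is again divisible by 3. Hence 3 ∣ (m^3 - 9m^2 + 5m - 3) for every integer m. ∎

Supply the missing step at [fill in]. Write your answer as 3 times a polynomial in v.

3(9v^3 - 18v^2 - 10v - 2)

Only m ≡ 1 (mod 3) is unaccounted for. Put m = 3v+1:
(3v+1)^3 - 9(3v+1)^2 + 5(3v+1) - 3 expands to 27v^3 - 54v^2 - 30v - 6,
and factoring out 3 leaves 3(9v^3 - 18v^2 - 10v - 2).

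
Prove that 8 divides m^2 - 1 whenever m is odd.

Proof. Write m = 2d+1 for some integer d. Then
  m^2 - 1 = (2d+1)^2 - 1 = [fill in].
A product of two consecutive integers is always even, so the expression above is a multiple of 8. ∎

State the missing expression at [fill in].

(2d+1)^2 - 1 = 4d^2 + 4d + 1 - 1 = 4d^2 + 4d = 4d(d+1).
Since d and d+1 are consecutive, d(d+1) is even, and 4·(even) is a multiple of 8.

4d(d + 1)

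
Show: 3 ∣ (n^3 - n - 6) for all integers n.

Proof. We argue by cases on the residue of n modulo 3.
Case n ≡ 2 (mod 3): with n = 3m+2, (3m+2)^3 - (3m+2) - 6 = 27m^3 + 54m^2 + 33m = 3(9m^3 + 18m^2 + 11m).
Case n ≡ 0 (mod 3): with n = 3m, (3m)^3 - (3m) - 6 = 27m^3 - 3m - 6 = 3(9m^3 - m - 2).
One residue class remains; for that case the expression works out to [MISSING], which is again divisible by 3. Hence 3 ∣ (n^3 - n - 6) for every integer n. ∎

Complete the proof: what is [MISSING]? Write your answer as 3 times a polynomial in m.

3(9m^3 + 9m^2 + 2m - 2)

Only n ≡ 1 (mod 3) is unaccounted for. Put n = 3m+1:
(3m+1)^3 - (3m+1) - 6 expands to 27m^3 + 27m^2 + 6m - 6,
and factoring out 3 leaves 3(9m^3 + 9m^2 + 2m - 2).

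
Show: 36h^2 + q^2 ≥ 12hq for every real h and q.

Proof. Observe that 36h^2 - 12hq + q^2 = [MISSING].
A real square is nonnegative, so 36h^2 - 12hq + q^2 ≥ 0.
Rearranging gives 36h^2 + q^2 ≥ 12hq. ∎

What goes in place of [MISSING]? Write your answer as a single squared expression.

(6h - q)^2

The leading and trailing coefficients are 6^2 and 1^2, and 12 = 2·6·1, so the trinomial is (6h - q)^2.
Hence 36h^2 - 12hq + q^2 ≥ 0.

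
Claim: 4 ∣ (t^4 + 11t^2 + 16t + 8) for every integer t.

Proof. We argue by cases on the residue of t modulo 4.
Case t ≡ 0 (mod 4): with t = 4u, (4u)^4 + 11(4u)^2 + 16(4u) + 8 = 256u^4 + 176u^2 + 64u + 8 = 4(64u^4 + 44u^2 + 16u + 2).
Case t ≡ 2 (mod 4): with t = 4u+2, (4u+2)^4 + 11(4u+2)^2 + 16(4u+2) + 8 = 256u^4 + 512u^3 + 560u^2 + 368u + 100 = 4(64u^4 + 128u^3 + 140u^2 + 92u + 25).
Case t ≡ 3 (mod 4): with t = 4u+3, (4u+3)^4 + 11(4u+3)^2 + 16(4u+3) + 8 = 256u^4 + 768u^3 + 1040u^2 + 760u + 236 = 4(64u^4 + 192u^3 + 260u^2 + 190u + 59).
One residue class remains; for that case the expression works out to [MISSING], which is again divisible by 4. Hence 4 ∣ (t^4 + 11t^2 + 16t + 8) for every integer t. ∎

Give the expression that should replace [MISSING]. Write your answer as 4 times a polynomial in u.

Only t ≡ 1 (mod 4) is unaccounted for. Put t = 4u+1:
(4u+1)^4 + 11(4u+1)^2 + 16(4u+1) + 8 expands to 256u^4 + 256u^3 + 272u^2 + 168u + 36,
and factoring out 4 leaves 4(64u^4 + 64u^3 + 68u^2 + 42u + 9).

4(64u^4 + 64u^3 + 68u^2 + 42u + 9)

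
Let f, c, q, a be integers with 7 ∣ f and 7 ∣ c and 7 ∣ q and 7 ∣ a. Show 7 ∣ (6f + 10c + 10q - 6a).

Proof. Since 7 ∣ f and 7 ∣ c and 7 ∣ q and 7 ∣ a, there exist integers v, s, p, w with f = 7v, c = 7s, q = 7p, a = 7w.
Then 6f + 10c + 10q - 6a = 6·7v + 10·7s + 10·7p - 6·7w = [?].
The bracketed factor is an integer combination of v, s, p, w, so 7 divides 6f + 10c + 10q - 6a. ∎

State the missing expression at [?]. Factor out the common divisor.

7(10p + 10s + 6v - 6w)

Pull the common 7 out of every term: 6·7v + 10·7s + 10·7p - 6·7w = 7(10p + 10s + 6v - 6w).
10p + 10s + 6v - 6w is an integer, which exhibits the divisibility.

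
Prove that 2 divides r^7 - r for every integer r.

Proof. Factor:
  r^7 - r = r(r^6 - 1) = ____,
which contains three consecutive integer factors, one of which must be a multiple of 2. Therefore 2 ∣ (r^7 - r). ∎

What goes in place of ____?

(r - 1)r(r + 1)(r^4 + r^2 + 1)

r^6 - 1 = (r^2 - 1)(r^4 + r^2 + 1), and r^2 - 1 = (r-1)(r+1).
So r(r^6 - 1) = (r - 1)r(r + 1)(r^4 + r^2 + 1).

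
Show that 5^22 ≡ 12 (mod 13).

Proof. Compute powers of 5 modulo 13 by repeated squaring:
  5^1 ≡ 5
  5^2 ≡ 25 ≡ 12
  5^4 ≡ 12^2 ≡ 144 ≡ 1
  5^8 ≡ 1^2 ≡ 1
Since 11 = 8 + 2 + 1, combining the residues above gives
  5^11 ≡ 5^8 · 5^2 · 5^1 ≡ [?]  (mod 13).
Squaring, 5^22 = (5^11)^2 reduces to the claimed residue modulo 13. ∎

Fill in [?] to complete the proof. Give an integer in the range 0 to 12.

5^8 · 5^2 · 5^1 ≡ 1 · 12 · 5 = 60.
60 mod 13 = 8, so 5^11 ≡ 8 (mod 13).

8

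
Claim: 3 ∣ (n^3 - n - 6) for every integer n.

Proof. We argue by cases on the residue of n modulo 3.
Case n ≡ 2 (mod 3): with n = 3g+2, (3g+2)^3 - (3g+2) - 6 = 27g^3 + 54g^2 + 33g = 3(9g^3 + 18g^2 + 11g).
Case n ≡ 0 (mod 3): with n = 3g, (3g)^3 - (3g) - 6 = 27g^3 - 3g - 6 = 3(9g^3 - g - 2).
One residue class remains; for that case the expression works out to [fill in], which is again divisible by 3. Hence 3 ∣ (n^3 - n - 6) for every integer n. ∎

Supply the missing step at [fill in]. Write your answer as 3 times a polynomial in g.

The residues treated are {2, 0}, so the missing case is n ≡ 1 (mod 3); write n = 3g+1.
Then (3g+1)^3 - (3g+1) - 6 = 27g^3 + 27g^2 + 6g - 6 = 3(9g^3 + 9g^2 + 2g - 2).

3(9g^3 + 9g^2 + 2g - 2)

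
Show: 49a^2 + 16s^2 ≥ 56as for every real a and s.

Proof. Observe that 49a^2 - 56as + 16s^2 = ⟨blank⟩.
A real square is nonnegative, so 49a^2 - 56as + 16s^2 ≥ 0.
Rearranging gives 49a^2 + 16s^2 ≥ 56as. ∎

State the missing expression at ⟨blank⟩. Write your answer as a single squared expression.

(7a - 4s)^2

The leading and trailing coefficients are 7^2 and 4^2, and 56 = 2·7·4, so the trinomial is (7a - 4s)^2.
Hence 49a^2 - 56as + 16s^2 ≥ 0.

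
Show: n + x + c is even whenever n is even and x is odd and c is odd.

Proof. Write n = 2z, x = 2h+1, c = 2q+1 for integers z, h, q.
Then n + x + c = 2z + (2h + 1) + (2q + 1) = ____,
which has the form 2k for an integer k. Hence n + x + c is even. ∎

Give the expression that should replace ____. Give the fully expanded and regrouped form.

2(h + q + z + 1)

Expanding: 2z + (2h + 1) + (2q + 1) = 2h + 2q + 2z + 2.
Every term is even; pulling out the factor of 2 gives 2(h + q + z + 1).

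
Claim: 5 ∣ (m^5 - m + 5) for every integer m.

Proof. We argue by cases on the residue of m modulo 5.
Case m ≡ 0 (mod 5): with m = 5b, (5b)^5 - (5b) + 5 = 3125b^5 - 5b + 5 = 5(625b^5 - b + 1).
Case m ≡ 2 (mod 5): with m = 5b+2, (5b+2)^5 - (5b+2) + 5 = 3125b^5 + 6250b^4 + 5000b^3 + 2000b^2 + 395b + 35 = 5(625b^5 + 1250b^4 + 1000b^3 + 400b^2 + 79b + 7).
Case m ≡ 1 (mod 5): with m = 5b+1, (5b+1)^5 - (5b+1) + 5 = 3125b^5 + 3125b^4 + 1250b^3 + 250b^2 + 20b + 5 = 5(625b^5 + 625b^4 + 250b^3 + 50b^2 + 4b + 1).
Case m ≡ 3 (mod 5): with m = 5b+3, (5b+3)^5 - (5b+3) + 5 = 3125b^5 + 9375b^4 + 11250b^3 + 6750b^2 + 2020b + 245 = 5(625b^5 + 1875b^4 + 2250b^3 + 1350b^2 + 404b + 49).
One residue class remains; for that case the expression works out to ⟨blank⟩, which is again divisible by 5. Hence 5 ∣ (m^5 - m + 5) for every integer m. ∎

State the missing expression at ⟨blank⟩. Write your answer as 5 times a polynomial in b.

The residues treated are {0, 2, 1, 3}, so the missing case is m ≡ 4 (mod 5); write m = 5b+4.
Then (5b+4)^5 - (5b+4) + 5 = 3125b^5 + 12500b^4 + 20000b^3 + 16000b^2 + 6395b + 1025 = 5(625b^5 + 2500b^4 + 4000b^3 + 3200b^2 + 1279b + 205).

5(625b^5 + 2500b^4 + 4000b^3 + 3200b^2 + 1279b + 205)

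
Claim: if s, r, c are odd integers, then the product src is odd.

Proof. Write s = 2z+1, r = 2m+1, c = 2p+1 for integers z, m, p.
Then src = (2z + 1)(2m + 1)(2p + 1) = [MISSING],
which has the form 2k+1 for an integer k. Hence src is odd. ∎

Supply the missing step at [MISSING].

2(4mpz + 2mp + 2mz + m + 2pz + p + z) + 1

(2z + 1)(2m + 1)(2p + 1) = 8mpz + 4mp + 4mz + 2m + 4pz + 2p + 2z + 1
= 2(4mpz + 2mp + 2mz + m + 2pz + p + z) + 1.
Since 4mpz + 2mp + 2mz + m + 2pz + p + z is an integer, the product is of the form 2k+1 for an integer k.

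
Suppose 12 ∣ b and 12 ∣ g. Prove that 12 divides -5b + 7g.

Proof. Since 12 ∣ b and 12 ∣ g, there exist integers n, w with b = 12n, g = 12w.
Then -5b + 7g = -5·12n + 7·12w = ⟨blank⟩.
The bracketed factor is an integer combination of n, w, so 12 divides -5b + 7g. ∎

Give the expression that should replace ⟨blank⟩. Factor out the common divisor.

Pull the common 12 out of every term: -5·12n + 7·12w = 12(-5n + 7w).
-5n + 7w is an integer, which exhibits the divisibility.

12(-5n + 7w)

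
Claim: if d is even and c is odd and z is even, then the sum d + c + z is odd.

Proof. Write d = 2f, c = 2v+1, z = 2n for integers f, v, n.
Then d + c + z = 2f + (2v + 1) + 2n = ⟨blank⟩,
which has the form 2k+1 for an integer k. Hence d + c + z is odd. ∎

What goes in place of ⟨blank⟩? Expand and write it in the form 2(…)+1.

2f + (2v + 1) + 2n = 2f + 2n + 2v + 1
= 2(f + n + v) + 1.
Since f + n + v is an integer, the sum is of the form 2k+1 for an integer k.

2(f + n + v) + 1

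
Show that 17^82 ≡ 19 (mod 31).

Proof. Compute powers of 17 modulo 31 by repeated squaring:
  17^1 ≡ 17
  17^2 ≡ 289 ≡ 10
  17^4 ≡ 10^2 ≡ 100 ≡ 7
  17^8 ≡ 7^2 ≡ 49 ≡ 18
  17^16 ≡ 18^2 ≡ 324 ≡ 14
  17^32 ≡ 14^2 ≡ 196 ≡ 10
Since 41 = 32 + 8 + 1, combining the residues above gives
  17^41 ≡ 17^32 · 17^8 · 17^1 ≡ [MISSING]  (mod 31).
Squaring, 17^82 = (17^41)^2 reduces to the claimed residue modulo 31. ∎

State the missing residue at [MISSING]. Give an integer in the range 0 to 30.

22

17^32 · 17^8 · 17^1 ≡ 10 · 18 · 17 = 3060.
3060 mod 31 = 22, so 17^41 ≡ 22 (mod 31).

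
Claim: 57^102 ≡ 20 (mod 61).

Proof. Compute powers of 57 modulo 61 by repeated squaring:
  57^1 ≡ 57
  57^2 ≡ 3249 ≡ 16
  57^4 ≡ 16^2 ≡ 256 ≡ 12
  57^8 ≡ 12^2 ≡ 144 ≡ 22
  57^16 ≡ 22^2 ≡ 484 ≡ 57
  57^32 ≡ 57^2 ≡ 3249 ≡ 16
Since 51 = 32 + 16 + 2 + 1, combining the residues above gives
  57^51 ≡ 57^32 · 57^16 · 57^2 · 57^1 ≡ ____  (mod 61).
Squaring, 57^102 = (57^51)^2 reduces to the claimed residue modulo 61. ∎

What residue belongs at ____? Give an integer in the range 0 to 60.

9

Multiply the listed residues: 16 · 57 · 16 · 57 = 912 → 14592 → 831744.
Reducing modulo 61: 831744 = 13635·61 + 9, so 57^51 ≡ 9.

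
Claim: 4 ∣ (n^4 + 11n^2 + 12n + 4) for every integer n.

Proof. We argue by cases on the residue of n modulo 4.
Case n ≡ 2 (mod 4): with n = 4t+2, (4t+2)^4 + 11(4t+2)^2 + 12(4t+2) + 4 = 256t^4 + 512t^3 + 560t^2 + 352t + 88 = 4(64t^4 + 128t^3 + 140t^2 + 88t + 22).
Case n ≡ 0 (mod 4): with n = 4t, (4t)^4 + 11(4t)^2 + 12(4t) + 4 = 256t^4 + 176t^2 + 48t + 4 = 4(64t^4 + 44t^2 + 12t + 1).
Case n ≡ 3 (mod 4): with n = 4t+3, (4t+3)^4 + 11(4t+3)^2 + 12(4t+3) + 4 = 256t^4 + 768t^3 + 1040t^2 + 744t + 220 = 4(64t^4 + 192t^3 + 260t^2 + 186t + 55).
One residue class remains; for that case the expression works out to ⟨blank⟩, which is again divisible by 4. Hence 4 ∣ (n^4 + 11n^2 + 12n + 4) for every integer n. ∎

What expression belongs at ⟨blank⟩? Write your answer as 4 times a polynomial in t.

4(64t^4 + 64t^3 + 68t^2 + 38t + 7)

Only n ≡ 1 (mod 4) is unaccounted for. Put n = 4t+1:
(4t+1)^4 + 11(4t+1)^2 + 12(4t+1) + 4 expands to 256t^4 + 256t^3 + 272t^2 + 152t + 28,
and factoring out 4 leaves 4(64t^4 + 64t^3 + 68t^2 + 38t + 7).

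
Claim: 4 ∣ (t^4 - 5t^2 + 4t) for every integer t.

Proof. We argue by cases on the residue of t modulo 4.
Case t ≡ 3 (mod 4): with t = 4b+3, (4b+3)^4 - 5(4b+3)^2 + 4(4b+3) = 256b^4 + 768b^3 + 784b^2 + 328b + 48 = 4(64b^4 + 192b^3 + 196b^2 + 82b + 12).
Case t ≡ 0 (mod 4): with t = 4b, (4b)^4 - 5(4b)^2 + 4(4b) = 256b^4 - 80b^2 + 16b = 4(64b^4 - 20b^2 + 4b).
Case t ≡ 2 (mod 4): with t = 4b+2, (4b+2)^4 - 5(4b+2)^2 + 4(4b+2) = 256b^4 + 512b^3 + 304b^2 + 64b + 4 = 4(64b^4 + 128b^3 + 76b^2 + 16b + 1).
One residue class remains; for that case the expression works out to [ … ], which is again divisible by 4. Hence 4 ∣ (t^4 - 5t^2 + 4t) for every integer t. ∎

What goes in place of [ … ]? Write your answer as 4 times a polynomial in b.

Only t ≡ 1 (mod 4) is unaccounted for. Put t = 4b+1:
(4b+1)^4 - 5(4b+1)^2 + 4(4b+1) expands to 256b^4 + 256b^3 + 16b^2 - 8b,
and factoring out 4 leaves 4(64b^4 + 64b^3 + 4b^2 - 2b).

4(64b^4 + 64b^3 + 4b^2 - 2b)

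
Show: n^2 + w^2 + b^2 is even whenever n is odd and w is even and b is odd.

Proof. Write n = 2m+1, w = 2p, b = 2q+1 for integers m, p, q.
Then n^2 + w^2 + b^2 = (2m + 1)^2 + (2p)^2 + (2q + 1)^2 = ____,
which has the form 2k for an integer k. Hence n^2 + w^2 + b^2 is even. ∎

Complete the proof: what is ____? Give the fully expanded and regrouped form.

2(2m^2 + 2m + 2p^2 + 2q^2 + 2q + 1)

Expanding: (2m + 1)^2 + (2p)^2 + (2q + 1)^2 = 4m^2 + 4m + 4p^2 + 4q^2 + 4q + 2.
Every term is even; pulling out the factor of 2 gives 2(2m^2 + 2m + 2p^2 + 2q^2 + 2q + 1).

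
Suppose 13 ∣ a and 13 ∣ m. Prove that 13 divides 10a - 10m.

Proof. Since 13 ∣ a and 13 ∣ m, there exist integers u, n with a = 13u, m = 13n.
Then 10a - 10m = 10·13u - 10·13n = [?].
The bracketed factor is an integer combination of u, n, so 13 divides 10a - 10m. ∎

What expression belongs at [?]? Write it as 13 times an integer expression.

Pull the common 13 out of every term: 10·13u - 10·13n = 13(-10n + 10u).
-10n + 10u is an integer, which exhibits the divisibility.

13(-10n + 10u)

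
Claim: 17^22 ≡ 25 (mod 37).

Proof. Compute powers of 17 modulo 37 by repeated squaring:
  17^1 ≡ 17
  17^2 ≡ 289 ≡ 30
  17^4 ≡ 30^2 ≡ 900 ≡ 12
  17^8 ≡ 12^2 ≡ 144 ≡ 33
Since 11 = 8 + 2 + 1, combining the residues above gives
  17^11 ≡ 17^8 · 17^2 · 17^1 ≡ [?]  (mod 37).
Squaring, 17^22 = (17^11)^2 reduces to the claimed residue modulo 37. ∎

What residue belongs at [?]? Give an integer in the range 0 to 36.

32

17^8 · 17^2 · 17^1 ≡ 33 · 30 · 17 = 16830.
16830 mod 37 = 32, so 17^11 ≡ 32 (mod 37).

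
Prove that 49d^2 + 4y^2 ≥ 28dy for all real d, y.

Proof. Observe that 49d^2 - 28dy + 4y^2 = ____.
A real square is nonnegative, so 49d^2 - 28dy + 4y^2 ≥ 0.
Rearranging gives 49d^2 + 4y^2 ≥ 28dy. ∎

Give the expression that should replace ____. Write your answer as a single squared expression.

(7d - 2y)^2

The leading and trailing coefficients are 7^2 and 2^2, and 28 = 2·7·2, so the trinomial is (7d - 2y)^2.
Hence 49d^2 - 28dy + 4y^2 ≥ 0.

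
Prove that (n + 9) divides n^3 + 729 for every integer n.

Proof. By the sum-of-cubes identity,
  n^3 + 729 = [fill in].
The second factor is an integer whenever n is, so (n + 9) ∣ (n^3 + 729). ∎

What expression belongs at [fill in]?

a^3 + b^3 = (a + b)(a^2 - ab + b^2). With a = n, b = 9:
n^3 + 729 = (n + 9)(n^2 - 9n + 81).

(n + 9)(n^2 - 9n + 81)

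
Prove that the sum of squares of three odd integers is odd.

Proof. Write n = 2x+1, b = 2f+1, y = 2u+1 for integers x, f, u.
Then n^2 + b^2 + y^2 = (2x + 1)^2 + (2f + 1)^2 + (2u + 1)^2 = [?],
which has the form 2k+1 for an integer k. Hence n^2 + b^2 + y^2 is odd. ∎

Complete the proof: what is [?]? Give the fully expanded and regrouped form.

2(2f^2 + 2f + 2u^2 + 2u + 2x^2 + 2x + 1) + 1

Expanding: (2x + 1)^2 + (2f + 1)^2 + (2u + 1)^2 = 4f^2 + 4f + 4u^2 + 4u + 4x^2 + 4x + 3.
Every term except the constant is even, so this is 2(2f^2 + 2f + 2u^2 + 2u + 2x^2 + 2x + 1) + 1,
and 2f^2 + 2f + 2u^2 + 2u + 2x^2 + 2x + 1 ∈ ℤ gives the required form.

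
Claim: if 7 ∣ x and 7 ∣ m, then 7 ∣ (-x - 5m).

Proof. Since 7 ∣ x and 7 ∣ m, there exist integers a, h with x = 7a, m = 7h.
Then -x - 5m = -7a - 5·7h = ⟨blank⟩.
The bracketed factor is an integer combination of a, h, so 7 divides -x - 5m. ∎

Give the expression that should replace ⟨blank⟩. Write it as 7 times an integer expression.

Pull the common 7 out of every term: -7a - 5·7h = 7(-a - 5h).
-a - 5h is an integer, which exhibits the divisibility.

7(-a - 5h)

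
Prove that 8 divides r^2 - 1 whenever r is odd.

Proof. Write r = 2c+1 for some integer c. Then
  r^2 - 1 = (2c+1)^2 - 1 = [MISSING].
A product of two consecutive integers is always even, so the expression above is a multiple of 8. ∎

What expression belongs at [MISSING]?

4c(c + 1)

(2c+1)^2 - 1 = 4c^2 + 4c + 1 - 1 = 4c^2 + 4c = 4c(c+1).
Since c and c+1 are consecutive, c(c+1) is even, and 4·(even) is a multiple of 8.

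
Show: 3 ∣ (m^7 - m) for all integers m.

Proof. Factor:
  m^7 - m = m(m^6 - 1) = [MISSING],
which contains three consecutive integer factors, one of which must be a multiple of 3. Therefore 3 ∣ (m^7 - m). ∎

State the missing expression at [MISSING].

(m - 1)m(m + 1)(m^4 + m^2 + 1)

m^6 - 1 = (m^2 - 1)(m^4 + m^2 + 1), and m^2 - 1 = (m-1)(m+1).
So m(m^6 - 1) = (m - 1)m(m + 1)(m^4 + m^2 + 1).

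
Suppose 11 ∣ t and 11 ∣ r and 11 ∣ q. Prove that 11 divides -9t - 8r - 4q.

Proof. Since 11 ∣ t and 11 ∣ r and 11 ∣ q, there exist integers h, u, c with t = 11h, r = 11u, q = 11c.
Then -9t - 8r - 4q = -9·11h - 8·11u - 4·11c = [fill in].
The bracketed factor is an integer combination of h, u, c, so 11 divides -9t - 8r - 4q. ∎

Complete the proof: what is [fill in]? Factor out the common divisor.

Pull the common 11 out of every term: -9·11h - 8·11u - 4·11c = 11(-4c - 9h - 8u).
-4c - 9h - 8u is an integer, which exhibits the divisibility.

11(-4c - 9h - 8u)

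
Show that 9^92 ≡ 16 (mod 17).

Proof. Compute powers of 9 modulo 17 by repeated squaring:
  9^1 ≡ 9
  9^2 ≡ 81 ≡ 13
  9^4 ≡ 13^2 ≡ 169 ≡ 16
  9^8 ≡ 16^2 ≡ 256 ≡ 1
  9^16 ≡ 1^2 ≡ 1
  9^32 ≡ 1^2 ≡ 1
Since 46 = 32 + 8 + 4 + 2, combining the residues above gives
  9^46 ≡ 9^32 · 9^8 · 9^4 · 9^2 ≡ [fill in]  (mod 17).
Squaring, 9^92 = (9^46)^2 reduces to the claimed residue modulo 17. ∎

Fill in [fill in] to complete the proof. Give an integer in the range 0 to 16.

Multiply the listed residues: 1 · 1 · 16 · 13 = 1 → 16 → 208.
Reducing modulo 17: 208 = 12·17 + 4, so 9^46 ≡ 4.

4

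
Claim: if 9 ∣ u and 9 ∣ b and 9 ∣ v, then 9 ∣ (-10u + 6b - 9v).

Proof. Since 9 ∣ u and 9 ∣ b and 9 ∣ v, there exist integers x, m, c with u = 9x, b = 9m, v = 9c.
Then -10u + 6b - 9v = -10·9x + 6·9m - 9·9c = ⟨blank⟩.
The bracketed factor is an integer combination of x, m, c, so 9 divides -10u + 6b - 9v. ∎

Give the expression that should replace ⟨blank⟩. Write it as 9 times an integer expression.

Pull the common 9 out of every term: -10·9x + 6·9m - 9·9c = 9(-9c + 6m - 10x).
-9c + 6m - 10x is an integer, which exhibits the divisibility.

9(-9c + 6m - 10x)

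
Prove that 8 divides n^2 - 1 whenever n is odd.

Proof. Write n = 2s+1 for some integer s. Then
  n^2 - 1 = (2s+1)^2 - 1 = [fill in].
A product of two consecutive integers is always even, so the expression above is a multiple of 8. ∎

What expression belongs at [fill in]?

4s(s + 1)

(2s+1)^2 - 1 = 4s^2 + 4s + 1 - 1 = 4s^2 + 4s = 4s(s+1).
Since s and s+1 are consecutive, s(s+1) is even, and 4·(even) is a multiple of 8.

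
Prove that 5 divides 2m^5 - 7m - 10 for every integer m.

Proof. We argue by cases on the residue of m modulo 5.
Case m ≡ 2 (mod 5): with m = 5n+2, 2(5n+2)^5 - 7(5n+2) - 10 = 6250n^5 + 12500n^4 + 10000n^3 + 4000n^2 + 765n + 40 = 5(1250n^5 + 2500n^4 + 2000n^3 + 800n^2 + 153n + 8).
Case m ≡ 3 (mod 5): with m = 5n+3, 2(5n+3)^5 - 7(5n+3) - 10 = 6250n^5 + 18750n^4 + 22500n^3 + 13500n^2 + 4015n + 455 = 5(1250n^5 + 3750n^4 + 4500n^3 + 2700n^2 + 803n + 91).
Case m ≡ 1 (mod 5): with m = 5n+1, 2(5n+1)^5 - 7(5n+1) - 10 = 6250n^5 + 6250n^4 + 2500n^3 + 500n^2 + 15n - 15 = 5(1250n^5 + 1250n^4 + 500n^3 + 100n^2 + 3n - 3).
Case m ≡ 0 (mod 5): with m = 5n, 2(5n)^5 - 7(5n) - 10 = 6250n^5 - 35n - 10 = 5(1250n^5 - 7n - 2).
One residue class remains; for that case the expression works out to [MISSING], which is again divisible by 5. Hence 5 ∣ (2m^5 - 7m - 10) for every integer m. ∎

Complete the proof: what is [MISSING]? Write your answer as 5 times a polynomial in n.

5(1250n^5 + 5000n^4 + 8000n^3 + 6400n^2 + 2553n + 402)

The residues treated are {2, 3, 1, 0}, so the missing case is m ≡ 4 (mod 5); write m = 5n+4.
Then 2(5n+4)^5 - 7(5n+4) - 10 = 6250n^5 + 25000n^4 + 40000n^3 + 32000n^2 + 12765n + 2010 = 5(1250n^5 + 5000n^4 + 8000n^3 + 6400n^2 + 2553n + 402).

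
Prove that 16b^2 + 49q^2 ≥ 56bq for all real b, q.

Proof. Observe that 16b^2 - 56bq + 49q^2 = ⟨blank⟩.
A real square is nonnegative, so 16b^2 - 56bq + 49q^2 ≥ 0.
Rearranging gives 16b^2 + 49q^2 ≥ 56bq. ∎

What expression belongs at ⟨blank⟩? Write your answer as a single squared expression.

(4b - 7q)^2

The leading and trailing coefficients are 4^2 and 7^2, and 56 = 2·4·7, so the trinomial is (4b - 7q)^2.
Hence 16b^2 - 56bq + 49q^2 ≥ 0.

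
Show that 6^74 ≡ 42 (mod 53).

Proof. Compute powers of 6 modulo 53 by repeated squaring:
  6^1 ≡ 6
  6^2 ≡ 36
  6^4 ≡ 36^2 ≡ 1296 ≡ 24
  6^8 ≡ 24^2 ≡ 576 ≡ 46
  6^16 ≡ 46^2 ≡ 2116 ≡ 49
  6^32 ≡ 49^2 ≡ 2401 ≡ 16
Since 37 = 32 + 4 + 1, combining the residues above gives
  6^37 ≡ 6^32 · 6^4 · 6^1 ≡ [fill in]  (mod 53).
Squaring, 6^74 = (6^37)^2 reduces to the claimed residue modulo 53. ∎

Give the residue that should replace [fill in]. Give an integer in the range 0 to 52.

6^32 · 6^4 · 6^1 ≡ 16 · 24 · 6 = 2304.
2304 mod 53 = 25, so 6^37 ≡ 25 (mod 53).

25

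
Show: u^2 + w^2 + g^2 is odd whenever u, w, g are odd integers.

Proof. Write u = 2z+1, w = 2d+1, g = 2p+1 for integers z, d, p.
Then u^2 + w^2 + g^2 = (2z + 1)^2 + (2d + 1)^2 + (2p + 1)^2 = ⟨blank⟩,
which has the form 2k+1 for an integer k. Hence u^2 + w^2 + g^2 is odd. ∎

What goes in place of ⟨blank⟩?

Expanding: (2z + 1)^2 + (2d + 1)^2 + (2p + 1)^2 = 4d^2 + 4d + 4p^2 + 4p + 4z^2 + 4z + 3.
Every term except the constant is even, so this is 2(2d^2 + 2d + 2p^2 + 2p + 2z^2 + 2z + 1) + 1,
and 2d^2 + 2d + 2p^2 + 2p + 2z^2 + 2z + 1 ∈ ℤ gives the required form.

2(2d^2 + 2d + 2p^2 + 2p + 2z^2 + 2z + 1) + 1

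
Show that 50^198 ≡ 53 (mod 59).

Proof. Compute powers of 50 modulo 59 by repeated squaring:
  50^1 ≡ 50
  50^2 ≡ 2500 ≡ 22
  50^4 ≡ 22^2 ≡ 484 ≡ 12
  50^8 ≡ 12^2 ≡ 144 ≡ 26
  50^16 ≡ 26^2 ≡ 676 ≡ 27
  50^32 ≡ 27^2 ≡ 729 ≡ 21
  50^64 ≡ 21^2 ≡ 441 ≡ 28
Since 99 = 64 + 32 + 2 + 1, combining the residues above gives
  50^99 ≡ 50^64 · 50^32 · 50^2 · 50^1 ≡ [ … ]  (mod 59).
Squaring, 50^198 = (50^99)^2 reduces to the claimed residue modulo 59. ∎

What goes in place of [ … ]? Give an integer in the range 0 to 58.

Multiply the listed residues: 28 · 21 · 22 · 50 = 588 → 12936 → 646800.
Reducing modulo 59: 646800 = 10962·59 + 42, so 50^99 ≡ 42.

42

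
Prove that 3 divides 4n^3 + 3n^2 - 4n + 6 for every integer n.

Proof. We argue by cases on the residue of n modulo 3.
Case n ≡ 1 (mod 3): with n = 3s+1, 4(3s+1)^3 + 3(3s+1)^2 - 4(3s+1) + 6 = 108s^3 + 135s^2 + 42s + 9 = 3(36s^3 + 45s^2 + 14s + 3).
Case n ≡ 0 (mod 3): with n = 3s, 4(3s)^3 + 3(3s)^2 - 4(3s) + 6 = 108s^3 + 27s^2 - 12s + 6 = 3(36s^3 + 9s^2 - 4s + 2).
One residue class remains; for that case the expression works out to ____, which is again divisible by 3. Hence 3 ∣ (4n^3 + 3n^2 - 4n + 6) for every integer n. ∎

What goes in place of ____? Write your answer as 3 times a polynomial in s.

3(36s^3 + 81s^2 + 56s + 14)

The residues treated are {1, 0}, so the missing case is n ≡ 2 (mod 3); write n = 3s+2.
Then 4(3s+2)^3 + 3(3s+2)^2 - 4(3s+2) + 6 = 108s^3 + 243s^2 + 168s + 42 = 3(36s^3 + 81s^2 + 56s + 14).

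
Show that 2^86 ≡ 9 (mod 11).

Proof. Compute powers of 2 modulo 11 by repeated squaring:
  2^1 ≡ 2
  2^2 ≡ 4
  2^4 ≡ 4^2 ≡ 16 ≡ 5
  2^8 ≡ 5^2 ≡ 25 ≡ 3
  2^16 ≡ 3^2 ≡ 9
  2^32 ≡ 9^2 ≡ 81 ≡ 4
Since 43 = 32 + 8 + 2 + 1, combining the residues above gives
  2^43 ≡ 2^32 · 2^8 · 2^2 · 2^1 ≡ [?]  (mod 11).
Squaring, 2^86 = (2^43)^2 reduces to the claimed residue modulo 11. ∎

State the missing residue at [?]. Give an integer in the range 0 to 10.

2^32 · 2^8 · 2^2 · 2^1 ≡ 4 · 3 · 4 · 2 = 96.
96 mod 11 = 8, so 2^43 ≡ 8 (mod 11).

8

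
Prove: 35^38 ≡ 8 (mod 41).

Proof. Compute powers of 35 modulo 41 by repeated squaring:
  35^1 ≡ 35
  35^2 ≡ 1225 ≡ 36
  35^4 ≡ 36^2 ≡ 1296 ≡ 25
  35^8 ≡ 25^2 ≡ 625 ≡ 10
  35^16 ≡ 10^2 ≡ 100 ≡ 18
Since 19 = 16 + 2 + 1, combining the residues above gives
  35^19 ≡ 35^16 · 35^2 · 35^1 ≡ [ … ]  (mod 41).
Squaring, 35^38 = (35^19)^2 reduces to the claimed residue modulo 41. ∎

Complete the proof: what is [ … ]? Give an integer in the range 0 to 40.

7

35^16 · 35^2 · 35^1 ≡ 18 · 36 · 35 = 22680.
22680 mod 41 = 7, so 35^19 ≡ 7 (mod 41).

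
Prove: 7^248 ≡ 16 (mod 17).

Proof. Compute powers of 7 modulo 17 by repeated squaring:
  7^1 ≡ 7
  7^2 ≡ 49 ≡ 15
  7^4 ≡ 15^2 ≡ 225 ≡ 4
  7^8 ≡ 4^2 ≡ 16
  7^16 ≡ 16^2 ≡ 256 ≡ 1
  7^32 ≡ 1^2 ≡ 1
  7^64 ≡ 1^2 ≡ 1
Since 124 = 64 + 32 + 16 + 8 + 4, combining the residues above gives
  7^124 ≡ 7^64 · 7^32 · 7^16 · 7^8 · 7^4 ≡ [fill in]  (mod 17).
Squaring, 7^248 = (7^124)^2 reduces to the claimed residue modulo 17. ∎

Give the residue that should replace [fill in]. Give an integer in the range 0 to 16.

7^64 · 7^32 · 7^16 · 7^8 · 7^4 ≡ 1 · 1 · 1 · 16 · 4 = 64.
64 mod 17 = 13, so 7^124 ≡ 13 (mod 17).

13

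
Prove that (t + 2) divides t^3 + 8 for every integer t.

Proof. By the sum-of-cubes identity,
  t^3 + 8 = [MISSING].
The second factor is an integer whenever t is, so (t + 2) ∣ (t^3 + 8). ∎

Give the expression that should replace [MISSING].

(t + 2)(t^2 - 2t + 4)

Polynomial division of t^3 + 8 by t + 2 leaves remainder 0 and quotient t^2 - 2t + 4.
Hence t^3 + 8 = (t + 2)(t^2 - 2t + 4).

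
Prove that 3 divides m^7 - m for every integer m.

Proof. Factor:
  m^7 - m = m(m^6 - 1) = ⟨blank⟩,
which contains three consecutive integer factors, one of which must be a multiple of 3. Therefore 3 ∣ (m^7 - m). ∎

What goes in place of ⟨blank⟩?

(m - 1)m(m + 1)(m^4 + m^2 + 1)

m^6 - 1 = (m^2 - 1)(m^4 + m^2 + 1), and m^2 - 1 = (m-1)(m+1).
So m(m^6 - 1) = (m - 1)m(m + 1)(m^4 + m^2 + 1).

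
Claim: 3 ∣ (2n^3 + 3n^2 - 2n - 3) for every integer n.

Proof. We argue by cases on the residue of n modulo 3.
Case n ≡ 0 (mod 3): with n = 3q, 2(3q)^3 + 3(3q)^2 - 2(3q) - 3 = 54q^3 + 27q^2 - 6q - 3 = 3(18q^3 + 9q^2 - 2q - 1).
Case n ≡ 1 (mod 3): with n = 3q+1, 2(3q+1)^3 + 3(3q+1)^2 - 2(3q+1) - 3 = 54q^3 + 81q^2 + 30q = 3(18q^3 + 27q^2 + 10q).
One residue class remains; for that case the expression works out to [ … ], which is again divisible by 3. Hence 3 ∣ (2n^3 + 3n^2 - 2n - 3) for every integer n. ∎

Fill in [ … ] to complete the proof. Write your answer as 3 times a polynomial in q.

3(18q^3 + 45q^2 + 34q + 7)

Only n ≡ 2 (mod 3) is unaccounted for. Put n = 3q+2:
2(3q+2)^3 + 3(3q+2)^2 - 2(3q+2) - 3 expands to 54q^3 + 135q^2 + 102q + 21,
and factoring out 3 leaves 3(18q^3 + 45q^2 + 34q + 7).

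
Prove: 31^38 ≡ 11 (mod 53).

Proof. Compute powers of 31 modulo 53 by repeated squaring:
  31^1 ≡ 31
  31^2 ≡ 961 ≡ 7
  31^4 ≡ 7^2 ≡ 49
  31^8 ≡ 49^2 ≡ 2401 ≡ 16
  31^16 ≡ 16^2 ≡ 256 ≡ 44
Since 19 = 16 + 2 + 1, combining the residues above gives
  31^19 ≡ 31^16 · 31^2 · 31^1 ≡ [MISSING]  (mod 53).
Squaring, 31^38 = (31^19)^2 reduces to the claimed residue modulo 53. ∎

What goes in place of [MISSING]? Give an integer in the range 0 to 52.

8

31^16 · 31^2 · 31^1 ≡ 44 · 7 · 31 = 9548.
9548 mod 53 = 8, so 31^19 ≡ 8 (mod 53).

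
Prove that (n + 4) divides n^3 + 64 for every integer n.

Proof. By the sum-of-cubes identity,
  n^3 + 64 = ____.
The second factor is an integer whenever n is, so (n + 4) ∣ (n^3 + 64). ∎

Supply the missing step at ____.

Polynomial division of n^3 + 64 by n + 4 leaves remainder 0 and quotient n^2 - 4n + 16.
Hence n^3 + 64 = (n + 4)(n^2 - 4n + 16).

(n + 4)(n^2 - 4n + 16)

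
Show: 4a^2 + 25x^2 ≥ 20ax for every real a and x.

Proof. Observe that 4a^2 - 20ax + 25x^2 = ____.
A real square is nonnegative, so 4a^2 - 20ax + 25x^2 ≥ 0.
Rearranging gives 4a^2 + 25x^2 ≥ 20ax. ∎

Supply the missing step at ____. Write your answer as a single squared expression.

The leading and trailing coefficients are 2^2 and 5^2, and 20 = 2·2·5, so the trinomial is (2a - 5x)^2.
Hence 4a^2 - 20ax + 25x^2 ≥ 0.

(2a - 5x)^2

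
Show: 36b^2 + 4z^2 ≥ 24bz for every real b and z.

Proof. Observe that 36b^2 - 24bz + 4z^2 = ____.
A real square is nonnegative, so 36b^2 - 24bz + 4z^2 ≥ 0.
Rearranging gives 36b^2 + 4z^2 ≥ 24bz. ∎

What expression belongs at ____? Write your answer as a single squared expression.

(6b - 2z)^2

The leading and trailing coefficients are 6^2 and 2^2, and 24 = 2·6·2, so the trinomial is (6b - 2z)^2.
Hence 36b^2 - 24bz + 4z^2 ≥ 0.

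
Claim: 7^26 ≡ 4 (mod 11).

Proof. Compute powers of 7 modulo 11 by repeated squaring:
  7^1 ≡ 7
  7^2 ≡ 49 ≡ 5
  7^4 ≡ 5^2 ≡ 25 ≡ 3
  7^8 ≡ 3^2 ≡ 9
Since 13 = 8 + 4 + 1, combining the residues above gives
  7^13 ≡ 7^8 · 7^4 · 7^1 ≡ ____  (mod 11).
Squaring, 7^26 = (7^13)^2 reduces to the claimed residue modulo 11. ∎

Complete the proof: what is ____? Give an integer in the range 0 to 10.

2

7^8 · 7^4 · 7^1 ≡ 9 · 3 · 7 = 189.
189 mod 11 = 2, so 7^13 ≡ 2 (mod 11).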